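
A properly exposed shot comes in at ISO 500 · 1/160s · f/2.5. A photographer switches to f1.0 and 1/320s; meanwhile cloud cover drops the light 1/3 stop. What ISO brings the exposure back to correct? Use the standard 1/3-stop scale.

ISO 200

Scene light: 1/3 stop darker.
Aperture: f/2.5 → f/2.2 → f/2 → f/1.8 → f/1.6 → f/1.4 → f/1.2 → f/1.1 → f/1.0 — 2 2/3 stops larger aperture (brighter).
Shutter speed: 1/160 → 1/200 → 1/250 → 1/320 — 1 stop shorter (darker).
Net so far: 1 1/3 stops brighter. ISO: 500 → 400 → 320 → 250 → 200.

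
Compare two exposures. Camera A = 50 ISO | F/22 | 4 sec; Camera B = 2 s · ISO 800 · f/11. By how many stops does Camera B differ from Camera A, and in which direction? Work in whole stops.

Aperture: f/22 → f/16 → f/11 — 2 stops larger aperture (brighter).
Shutter speed: 4 → 2 — 1 stop faster (darker).
ISO: 50 → 100 → 200 → 400 → 800 — 4 stops raised (brighter).
Net: +2 −1 +4 = +5 stops.

5 stops brighter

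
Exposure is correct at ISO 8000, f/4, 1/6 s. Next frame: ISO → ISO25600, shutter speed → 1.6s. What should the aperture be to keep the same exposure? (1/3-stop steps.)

ISO: 8000 → 10000 → 12800 → 16000 → 20000 → 25600 — 1 2/3 stops higher (brighter).
Shutter speed: 1/6 → 1/5 → 1/4 → 0.3 → 0.4 → 0.5 → 0.6 → 0.8 → 1 → 1.3 → 1.6 — 3 1/3 stops longer (brighter).
Net change so far: 5 stops brighter. Offset with the aperture: f/4 → f/4.5 → f/5 → f/5.6 → f/6.3 → f/7.1 → f/8 → f/9 → f/10 → f/11 → f/13 → f/14 → f/16 → f/18 → f/20 → f/22.

f/22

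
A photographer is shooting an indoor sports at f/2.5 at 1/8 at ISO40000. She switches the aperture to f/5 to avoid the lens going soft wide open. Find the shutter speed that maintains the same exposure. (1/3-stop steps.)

0.5 s

Aperture: f/2.5 → f/2.8 → f/3.2 → f/3.5 → f/4 → f/4.5 → f/5 — 2 stops stopped down (darker).
Need 2 stops brighter from the shutter speed: 1/8 → 1/6 → 1/5 → 1/4 → 0.3 → 0.4 → 0.5.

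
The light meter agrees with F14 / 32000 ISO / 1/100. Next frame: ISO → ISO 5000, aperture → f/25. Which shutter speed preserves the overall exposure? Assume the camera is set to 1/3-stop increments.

1/5s

ISO: 32000 → 25600 → 20000 → 16000 → 12800 → 10000 → 8000 → 6400 → 5000 — 2 2/3 stops lower (darker).
Aperture: f/14 → f/16 → f/18 → f/20 → f/22 → f/25 — 1 2/3 stops narrower (darker).
Net change so far: 4 1/3 stops darker. Offset with the shutter speed: 1/100 → 1/80 → 1/60 → 1/50 → 1/40 → 1/30 → 1/25 → 1/20 → 1/15 → 1/13 → 1/10 → 1/8 → 1/6 → 1/5.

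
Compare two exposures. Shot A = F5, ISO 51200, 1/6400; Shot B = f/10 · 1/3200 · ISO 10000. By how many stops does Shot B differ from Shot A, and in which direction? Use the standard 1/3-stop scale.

3 1/3 stops darker

Aperture: f/5 → f/5.6 → f/6.3 → f/7.1 → f/8 → f/9 → f/10 — 2 stops narrower (darker).
Shutter speed: 1/6400 → 1/5000 → 1/4000 → 1/3200 — 1 stop longer (brighter).
ISO: 51200 → 40000 → 32000 → 25600 → 20000 → 16000 → 12800 → 10000 — 2 1/3 stops lower (darker).
Net: −2 +1 −2 1/3 = −3 1/3 stops.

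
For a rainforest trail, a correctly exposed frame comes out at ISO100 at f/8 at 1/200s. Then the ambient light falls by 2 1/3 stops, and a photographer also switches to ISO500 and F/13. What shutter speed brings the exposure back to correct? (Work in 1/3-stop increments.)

1/80s

Scene light: 2 1/3 stops darker.
ISO: 100 → 125 → 160 → 200 → 250 → 320 → 400 → 500 — 2 1/3 stops higher (brighter).
Aperture: f/8 → f/9 → f/10 → f/11 → f/13 — 1 1/3 stops narrower (darker).
Net so far: 1 1/3 stops darker. Shutter speed: 1/200 → 1/160 → 1/125 → 1/100 → 1/80.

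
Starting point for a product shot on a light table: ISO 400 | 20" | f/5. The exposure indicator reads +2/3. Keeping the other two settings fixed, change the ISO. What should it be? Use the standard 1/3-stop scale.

Overexposed by 2/3 stop → need 2/3 stop darker.
ISO: 400 → 320 → 250.

ISO 250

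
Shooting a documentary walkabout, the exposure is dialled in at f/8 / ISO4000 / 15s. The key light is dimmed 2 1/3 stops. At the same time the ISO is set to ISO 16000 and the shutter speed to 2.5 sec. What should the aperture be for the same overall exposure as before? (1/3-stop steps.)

f/2.8

Scene light: 2 1/3 stops darker.
ISO: 4000 → 5000 → 6400 → 8000 → 10000 → 12800 → 16000 — 2 stops raised (brighter).
Shutter speed: 15 → 13 → 10 → 8 → 6 → 5 → 4 → 3.2 → 2.5 — 2 2/3 stops shorter (darker).
Net so far: 3 stops darker. Aperture: f/8 → f/7.1 → f/6.3 → f/5.6 → f/5 → f/4.5 → f/4 → f/3.5 → f/3.2 → f/2.8.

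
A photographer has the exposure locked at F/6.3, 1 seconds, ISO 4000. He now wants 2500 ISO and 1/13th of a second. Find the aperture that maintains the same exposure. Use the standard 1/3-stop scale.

ISO: 4000 → 3200 → 2500 — 2/3 stop dropped (darker).
Shutter speed: 1 → 0.8 → 0.6 → 0.5 → 0.4 → 0.3 → 1/4 → 1/5 → 1/6 → 1/8 → 1/10 → 1/13 — 3 2/3 stops shorter (darker).
Net change so far: 4 1/3 stops darker. Offset with the aperture: f/6.3 → f/5.6 → f/5 → f/4.5 → f/4 → f/3.5 → f/3.2 → f/2.8 → f/2.5 → f/2.2 → f/2 → f/1.8 → f/1.6 → f/1.4.

f/1.4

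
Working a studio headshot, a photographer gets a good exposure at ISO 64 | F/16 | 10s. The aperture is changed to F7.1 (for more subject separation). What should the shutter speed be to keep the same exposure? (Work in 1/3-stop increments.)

Aperture: f/16 → f/14 → f/13 → f/11 → f/10 → f/9 → f/8 → f/7.1 — 2 1/3 stops wider (brighter).
Need 2 1/3 stops darker from the shutter speed: 10 → 8 → 6 → 5 → 4 → 3.2 → 2.5 → 2.

2 s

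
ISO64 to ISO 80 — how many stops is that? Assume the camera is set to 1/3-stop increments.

1/3 stop

64 → 80 — count the steps: 1 third-stops = 1/3 stop.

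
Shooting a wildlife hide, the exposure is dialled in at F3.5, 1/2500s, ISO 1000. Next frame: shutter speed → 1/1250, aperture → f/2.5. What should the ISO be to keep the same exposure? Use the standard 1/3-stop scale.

Shutter speed: 1/2500 → 1/2000 → 1/1600 → 1/1250 — 1 stop longer (brighter).
Aperture: f/3.5 → f/3.2 → f/2.8 → f/2.5 — 1 stop opened up (brighter).
Net change so far: 2 stops brighter. Offset with the ISO: 1000 → 800 → 640 → 500 → 400 → 320 → 250.

ISO 250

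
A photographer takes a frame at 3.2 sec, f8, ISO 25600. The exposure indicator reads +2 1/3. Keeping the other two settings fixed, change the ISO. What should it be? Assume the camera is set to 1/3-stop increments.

ISO 5000

Overexposed by 2 1/3 stops → need 2 1/3 stops darker.
ISO: 25600 → 20000 → 16000 → 12800 → 10000 → 8000 → 6400 → 5000.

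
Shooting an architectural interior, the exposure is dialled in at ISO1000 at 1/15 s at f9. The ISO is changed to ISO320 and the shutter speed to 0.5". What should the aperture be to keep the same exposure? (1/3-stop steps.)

f/14

ISO: 1000 → 800 → 640 → 500 → 400 → 320 — 1 2/3 stops dropped (darker).
Shutter speed: 1/15 → 1/13 → 1/10 → 1/8 → 1/6 → 1/5 → 1/4 → 0.3 → 0.4 → 0.5 — 3 stops slower (brighter).
Net change so far: 1 1/3 stops brighter. Offset with the aperture: f/9 → f/10 → f/11 → f/13 → f/14.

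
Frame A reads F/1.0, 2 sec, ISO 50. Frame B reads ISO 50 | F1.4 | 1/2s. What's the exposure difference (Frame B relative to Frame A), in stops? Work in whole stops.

3 stops darker

Aperture: f/1.0 → f/1.4 — 1 stop stopped down (darker).
Shutter speed: 2 → 1 → 1/2 — 2 stops shorter (darker).
ISO: unchanged.
Net: −1 −2 = −3 stops.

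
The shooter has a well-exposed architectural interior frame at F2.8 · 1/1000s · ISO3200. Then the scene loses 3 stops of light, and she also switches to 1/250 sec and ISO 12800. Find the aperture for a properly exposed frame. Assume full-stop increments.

Scene light: 3 stops darker.
Shutter speed: 1/1000 → 1/500 → 1/250 — 2 stops slower (brighter).
ISO: 3200 → 6400 → 12800 — 2 stops higher (brighter).
Net so far: 1 stop brighter. Aperture: f/2.8 → f/4.

f/4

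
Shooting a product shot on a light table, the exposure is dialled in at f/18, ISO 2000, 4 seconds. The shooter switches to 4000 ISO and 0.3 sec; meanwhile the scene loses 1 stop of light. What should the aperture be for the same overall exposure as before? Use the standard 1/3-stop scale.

f/5

Scene light: 1 stop darker.
ISO: 2000 → 2500 → 3200 → 4000 — 1 stop raised (brighter).
Shutter speed: 4 → 3.2 → 2.5 → 2 → 1.6 → 1.3 → 1 → 0.8 → 0.6 → 0.5 → 0.4 → 0.3 — 3 2/3 stops shorter (darker).
Net so far: 3 2/3 stops darker. Aperture: f/18 → f/16 → f/14 → f/13 → f/11 → f/10 → f/9 → f/8 → f/7.1 → f/6.3 → f/5.6 → f/5.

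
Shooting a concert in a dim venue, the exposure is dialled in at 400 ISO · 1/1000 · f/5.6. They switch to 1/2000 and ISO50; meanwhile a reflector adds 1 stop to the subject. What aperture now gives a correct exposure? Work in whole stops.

f/2

Scene light: 1 stop brighter.
Shutter speed: 1/1000 → 1/2000 — 1 stop faster (darker).
ISO: 400 → 200 → 100 → 50 — 3 stops lower (darker).
Net so far: 3 stops darker. Aperture: f/5.6 → f/4 → f/2.8 → f/2.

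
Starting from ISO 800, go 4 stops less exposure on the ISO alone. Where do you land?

ISO: 800 → 400 → 200 → 100 → 50 — 4 stops dropped (darker).

ISO 50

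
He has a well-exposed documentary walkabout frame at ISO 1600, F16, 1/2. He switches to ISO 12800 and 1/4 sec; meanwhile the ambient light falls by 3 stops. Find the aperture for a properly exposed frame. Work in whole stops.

f/11

Scene light: 3 stops darker.
ISO: 1600 → 3200 → 6400 → 12800 — 3 stops higher (brighter).
Shutter speed: 1/2 → 1/4 — 1 stop faster (darker).
Net so far: 1 stop darker. Aperture: f/16 → f/11.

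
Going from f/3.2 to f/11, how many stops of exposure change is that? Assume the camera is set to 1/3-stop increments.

f/3.2 → f/3.5 → f/4 → f/4.5 → f/5 → f/5.6 → f/6.3 → f/7.1 → f/8 → f/9 → f/10 → f/11 — count the steps: 11 third-stops = 3 2/3 stops.

3 2/3 stops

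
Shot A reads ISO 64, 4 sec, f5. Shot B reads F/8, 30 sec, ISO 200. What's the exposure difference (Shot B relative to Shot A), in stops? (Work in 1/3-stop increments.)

3 1/3 stops brighter

Aperture: f/5 → f/5.6 → f/6.3 → f/7.1 → f/8 — 1 1/3 stops smaller aperture (darker).
Shutter speed: 4 → 5 → 6 → 8 → 10 → 13 → 15 → 20 → 25 → 30 — 3 stops longer (brighter).
ISO: 64 → 80 → 100 → 125 → 160 → 200 — 1 2/3 stops higher (brighter).
Net: −1 1/3 +3 +1 2/3 = +3 1/3 stops.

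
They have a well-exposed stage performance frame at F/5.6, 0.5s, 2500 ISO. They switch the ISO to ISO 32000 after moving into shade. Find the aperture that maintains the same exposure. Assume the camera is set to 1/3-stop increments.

ISO: 2500 → 3200 → 4000 → 5000 → 6400 → 8000 → 10000 → 12800 → 16000 → 20000 → 25600 → 32000 — 3 2/3 stops raised (brighter).
Need 3 2/3 stops darker from the aperture: f/5.6 → f/6.3 → f/7.1 → f/8 → f/9 → f/10 → f/11 → f/13 → f/14 → f/16 → f/18 → f/20.

f/20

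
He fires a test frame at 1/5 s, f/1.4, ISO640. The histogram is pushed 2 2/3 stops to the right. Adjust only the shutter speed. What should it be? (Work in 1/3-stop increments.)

Overexposed by 2 2/3 stops → need 2 2/3 stops darker.
Shutter speed: 1/5 → 1/6 → 1/8 → 1/10 → 1/13 → 1/15 → 1/20 → 1/25 → 1/30.

1/30s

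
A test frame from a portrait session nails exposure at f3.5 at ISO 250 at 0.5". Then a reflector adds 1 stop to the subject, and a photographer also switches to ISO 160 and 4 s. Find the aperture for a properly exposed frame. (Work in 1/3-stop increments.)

Scene light: 1 stop brighter.
ISO: 250 → 200 → 160 — 2/3 stop dropped (darker).
Shutter speed: 0.5 → 0.6 → 0.8 → 1 → 1.3 → 1.6 → 2 → 2.5 → 3.2 → 4 — 3 stops longer (brighter).
Net so far: 3 1/3 stops brighter. Aperture: f/3.5 → f/4 → f/4.5 → f/5 → f/5.6 → f/6.3 → f/7.1 → f/8 → f/9 → f/10 → f/11.

f/11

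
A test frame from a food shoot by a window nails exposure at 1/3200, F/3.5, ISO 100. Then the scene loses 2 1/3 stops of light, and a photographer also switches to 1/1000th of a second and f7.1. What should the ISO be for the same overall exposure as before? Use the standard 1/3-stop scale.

ISO 640

Scene light: 2 1/3 stops darker.
Shutter speed: 1/3200 → 1/2500 → 1/2000 → 1/1600 → 1/1250 → 1/1000 — 1 2/3 stops slower (brighter).
Aperture: f/3.5 → f/4 → f/4.5 → f/5 → f/5.6 → f/6.3 → f/7.1 — 2 stops stopped down (darker).
Net so far: 2 2/3 stops darker. ISO: 100 → 125 → 160 → 200 → 250 → 320 → 400 → 500 → 640.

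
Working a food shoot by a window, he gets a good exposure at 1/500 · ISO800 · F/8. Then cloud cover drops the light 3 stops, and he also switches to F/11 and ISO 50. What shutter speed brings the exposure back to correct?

1/2s

Scene light: 3 stops darker.
Aperture: f/8 → f/11 — 1 stop narrower (darker).
ISO: 800 → 400 → 200 → 100 → 50 — 4 stops lower (darker).
Net so far: 8 stops darker. Shutter speed: 1/500 → 1/250 → 1/125 → 1/60 → 1/30 → 1/15 → 1/8 → 1/4 → 1/2.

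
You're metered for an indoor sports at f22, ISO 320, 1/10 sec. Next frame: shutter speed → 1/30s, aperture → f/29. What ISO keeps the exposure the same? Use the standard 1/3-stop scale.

Shutter speed: 1/10 → 1/13 → 1/15 → 1/20 → 1/25 → 1/30 — 1 2/3 stops faster (darker).
Aperture: f/22 → f/25 → f/29 — 2/3 stop stopped down (darker).
Net change so far: 2 1/3 stops darker. Offset with the ISO: 320 → 400 → 500 → 640 → 800 → 1000 → 1250 → 1600.

ISO 1600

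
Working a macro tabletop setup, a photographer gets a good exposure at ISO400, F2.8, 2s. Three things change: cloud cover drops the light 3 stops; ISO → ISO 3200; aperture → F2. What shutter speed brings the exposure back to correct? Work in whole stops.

1 s

Scene light: 3 stops darker.
ISO: 400 → 800 → 1600 → 3200 — 3 stops higher (brighter).
Aperture: f/2.8 → f/2 — 1 stop opened up (brighter).
Net so far: 1 stop brighter. Shutter speed: 2 → 1.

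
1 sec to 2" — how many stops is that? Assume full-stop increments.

1 stop

1 → 2 — count the steps: 1 stop.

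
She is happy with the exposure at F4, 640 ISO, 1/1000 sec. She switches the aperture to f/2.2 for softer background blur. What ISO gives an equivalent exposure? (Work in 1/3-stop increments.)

Aperture: f/4 → f/3.5 → f/3.2 → f/2.8 → f/2.5 → f/2.2 — 1 2/3 stops wider (brighter).
Need 1 2/3 stops darker from the ISO: 640 → 500 → 400 → 320 → 250 → 200.

ISO 200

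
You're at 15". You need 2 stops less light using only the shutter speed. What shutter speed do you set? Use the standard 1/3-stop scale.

Shutter speed: 15 → 13 → 10 → 8 → 6 → 5 → 4 — 2 stops shorter (darker).

4 s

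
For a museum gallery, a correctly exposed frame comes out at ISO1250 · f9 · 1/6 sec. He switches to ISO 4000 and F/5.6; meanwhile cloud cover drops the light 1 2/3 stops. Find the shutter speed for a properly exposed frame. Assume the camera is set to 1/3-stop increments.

Scene light: 1 2/3 stops darker.
ISO: 1250 → 1600 → 2000 → 2500 → 3200 → 4000 — 1 2/3 stops higher (brighter).
Aperture: f/9 → f/8 → f/7.1 → f/6.3 → f/5.6 — 1 1/3 stops opened up (brighter).
Net so far: 1 1/3 stops brighter. Shutter speed: 1/6 → 1/8 → 1/10 → 1/13 → 1/15.

1/15s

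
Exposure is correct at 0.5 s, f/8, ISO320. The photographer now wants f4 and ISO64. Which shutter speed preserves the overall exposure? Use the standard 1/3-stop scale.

0.6 s

Aperture: f/8 → f/7.1 → f/6.3 → f/5.6 → f/5 → f/4.5 → f/4 — 2 stops opened up (brighter).
ISO: 320 → 250 → 200 → 160 → 125 → 100 → 80 → 64 — 2 1/3 stops lower (darker).
Net change so far: 1/3 stop darker. Offset with the shutter speed: 0.5 → 0.6.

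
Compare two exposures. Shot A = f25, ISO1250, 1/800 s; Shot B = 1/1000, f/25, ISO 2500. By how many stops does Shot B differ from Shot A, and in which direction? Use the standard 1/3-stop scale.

2/3 stop brighter

Aperture: unchanged.
Shutter speed: 1/800 → 1/1000 — 1/3 stop shorter (darker).
ISO: 1250 → 1600 → 2000 → 2500 — 1 stop raised (brighter).
Net: −1/3 +1 = +2/3 stops.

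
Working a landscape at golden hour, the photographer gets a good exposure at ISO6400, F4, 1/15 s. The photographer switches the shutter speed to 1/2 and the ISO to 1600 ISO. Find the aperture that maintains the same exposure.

Shutter speed: 1/15 → 1/8 → 1/4 → 1/2 — 3 stops longer (brighter).
ISO: 6400 → 3200 → 1600 — 2 stops lower (darker).
Net change so far: 1 stop brighter. Offset with the aperture: f/4 → f/5.6.

f/5.6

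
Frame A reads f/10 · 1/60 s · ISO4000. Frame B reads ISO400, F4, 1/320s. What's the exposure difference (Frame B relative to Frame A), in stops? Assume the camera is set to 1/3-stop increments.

3 stops darker

Aperture: f/10 → f/9 → f/8 → f/7.1 → f/6.3 → f/5.6 → f/5 → f/4.5 → f/4 — 2 2/3 stops opened up (brighter).
Shutter speed: 1/60 → 1/80 → 1/100 → 1/125 → 1/160 → 1/200 → 1/250 → 1/320 — 2 1/3 stops faster (darker).
ISO: 4000 → 3200 → 2500 → 2000 → 1600 → 1250 → 1000 → 800 → 640 → 500 → 400 — 3 1/3 stops dropped (darker).
Net: +2 2/3 −2 1/3 −3 1/3 = −3 stops.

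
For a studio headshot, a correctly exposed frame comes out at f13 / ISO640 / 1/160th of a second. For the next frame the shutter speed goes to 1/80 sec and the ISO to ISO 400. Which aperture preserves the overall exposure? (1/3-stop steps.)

Shutter speed: 1/160 → 1/125 → 1/100 → 1/80 — 1 stop longer (brighter).
ISO: 640 → 500 → 400 — 2/3 stop dropped (darker).
Net change so far: 1/3 stop brighter. Offset with the aperture: f/13 → f/14.

f/14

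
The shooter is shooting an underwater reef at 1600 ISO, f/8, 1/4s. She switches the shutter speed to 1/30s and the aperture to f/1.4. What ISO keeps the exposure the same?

ISO 400

Shutter speed: 1/4 → 1/8 → 1/15 → 1/30 — 3 stops shorter (darker).
Aperture: f/8 → f/5.6 → f/4 → f/2.8 → f/2 → f/1.4 — 5 stops larger aperture (brighter).
Net change so far: 2 stops brighter. Offset with the ISO: 1600 → 800 → 400.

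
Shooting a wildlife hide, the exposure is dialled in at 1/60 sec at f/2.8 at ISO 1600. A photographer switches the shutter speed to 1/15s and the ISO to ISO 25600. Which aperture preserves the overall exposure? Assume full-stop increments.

f/22

Shutter speed: 1/60 → 1/30 → 1/15 — 2 stops slower (brighter).
ISO: 1600 → 3200 → 6400 → 12800 → 25600 — 4 stops raised (brighter).
Net change so far: 6 stops brighter. Offset with the aperture: f/2.8 → f/4 → f/5.6 → f/8 → f/11 → f/16 → f/22.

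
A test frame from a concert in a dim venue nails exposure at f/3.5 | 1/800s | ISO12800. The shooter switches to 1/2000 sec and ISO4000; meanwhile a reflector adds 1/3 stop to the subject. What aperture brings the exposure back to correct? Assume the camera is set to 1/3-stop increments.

f/1.4

Scene light: 1/3 stop brighter.
Shutter speed: 1/800 → 1/1000 → 1/1250 → 1/1600 → 1/2000 — 1 1/3 stops shorter (darker).
ISO: 12800 → 10000 → 8000 → 6400 → 5000 → 4000 — 1 2/3 stops lower (darker).
Net so far: 2 2/3 stops darker. Aperture: f/3.5 → f/3.2 → f/2.8 → f/2.5 → f/2.2 → f/2 → f/1.8 → f/1.6 → f/1.4.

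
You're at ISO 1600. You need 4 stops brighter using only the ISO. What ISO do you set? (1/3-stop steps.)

ISO 25600

ISO: 1600 → 2000 → 2500 → 3200 → 4000 → 5000 → 6400 → 8000 → 10000 → 12800 → 16000 → 20000 → 25600 — 4 stops higher (brighter).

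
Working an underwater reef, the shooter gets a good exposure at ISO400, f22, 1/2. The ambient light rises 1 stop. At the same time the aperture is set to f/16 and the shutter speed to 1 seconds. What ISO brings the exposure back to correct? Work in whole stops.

ISO 50

Scene light: 1 stop brighter.
Aperture: f/22 → f/16 — 1 stop larger aperture (brighter).
Shutter speed: 1/2 → 1 — 1 stop longer (brighter).
Net so far: 3 stops brighter. ISO: 400 → 200 → 100 → 50.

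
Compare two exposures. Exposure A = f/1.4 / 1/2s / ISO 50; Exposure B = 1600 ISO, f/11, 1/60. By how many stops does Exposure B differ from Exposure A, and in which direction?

Aperture: f/1.4 → f/2 → f/2.8 → f/4 → f/5.6 → f/8 → f/11 — 6 stops stopped down (darker).
Shutter speed: 1/2 → 1/4 → 1/8 → 1/15 → 1/30 → 1/60 — 5 stops shorter (darker).
ISO: 50 → 100 → 200 → 400 → 800 → 1600 — 5 stops raised (brighter).
Net: −6 −5 +5 = −6 stops.

6 stops darker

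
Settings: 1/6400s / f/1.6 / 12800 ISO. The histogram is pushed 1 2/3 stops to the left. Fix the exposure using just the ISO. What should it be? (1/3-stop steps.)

Underexposed by 1 2/3 stops → need 1 2/3 stops brighter.
ISO: 12800 → 16000 → 20000 → 25600 → 32000 → 40000.

ISO 40000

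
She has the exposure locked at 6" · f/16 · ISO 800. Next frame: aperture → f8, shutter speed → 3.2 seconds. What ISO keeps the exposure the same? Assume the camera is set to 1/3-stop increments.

ISO 400

Aperture: f/16 → f/14 → f/13 → f/11 → f/10 → f/9 → f/8 — 2 stops larger aperture (brighter).
Shutter speed: 6 → 5 → 4 → 3.2 — 1 stop shorter (darker).
Net change so far: 1 stop brighter. Offset with the ISO: 800 → 640 → 500 → 400.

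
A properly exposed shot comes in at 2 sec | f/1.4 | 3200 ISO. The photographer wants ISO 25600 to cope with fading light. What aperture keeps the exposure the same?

f/4

ISO: 3200 → 6400 → 12800 → 25600 — 3 stops higher (brighter).
Need 3 stops darker from the aperture: f/1.4 → f/2 → f/2.8 → f/4.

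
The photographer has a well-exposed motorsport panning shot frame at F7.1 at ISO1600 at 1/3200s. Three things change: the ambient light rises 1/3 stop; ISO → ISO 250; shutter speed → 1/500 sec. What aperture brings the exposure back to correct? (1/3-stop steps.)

f/8

Scene light: 1/3 stop brighter.
ISO: 1600 → 1250 → 1000 → 800 → 640 → 500 → 400 → 320 → 250 — 2 2/3 stops dropped (darker).
Shutter speed: 1/3200 → 1/2500 → 1/2000 → 1/1600 → 1/1250 → 1/1000 → 1/800 → 1/640 → 1/500 — 2 2/3 stops longer (brighter).
Net so far: 1/3 stop brighter. Aperture: f/7.1 → f/8.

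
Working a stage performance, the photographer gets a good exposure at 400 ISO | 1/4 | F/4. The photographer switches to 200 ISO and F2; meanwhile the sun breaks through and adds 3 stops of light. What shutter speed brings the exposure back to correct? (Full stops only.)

Scene light: 3 stops brighter.
ISO: 400 → 200 — 1 stop lower (darker).
Aperture: f/4 → f/2.8 → f/2 — 2 stops larger aperture (brighter).
Net so far: 4 stops brighter. Shutter speed: 1/4 → 1/8 → 1/15 → 1/30 → 1/60.

1/60s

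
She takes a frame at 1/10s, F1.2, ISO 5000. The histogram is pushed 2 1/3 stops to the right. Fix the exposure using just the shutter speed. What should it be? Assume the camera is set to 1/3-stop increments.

1/50s

Overexposed by 2 1/3 stops → need 2 1/3 stops darker.
Shutter speed: 1/10 → 1/13 → 1/15 → 1/20 → 1/25 → 1/30 → 1/40 → 1/50.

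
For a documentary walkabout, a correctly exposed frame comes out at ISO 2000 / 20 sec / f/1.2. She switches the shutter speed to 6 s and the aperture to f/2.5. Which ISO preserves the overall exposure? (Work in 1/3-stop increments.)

ISO 25600

Shutter speed: 20 → 15 → 13 → 10 → 8 → 6 — 1 2/3 stops shorter (darker).
Aperture: f/1.2 → f/1.4 → f/1.6 → f/1.8 → f/2 → f/2.2 → f/2.5 — 2 stops narrower (darker).
Net change so far: 3 2/3 stops darker. Offset with the ISO: 2000 → 2500 → 3200 → 4000 → 5000 → 6400 → 8000 → 10000 → 12800 → 16000 → 20000 → 25600.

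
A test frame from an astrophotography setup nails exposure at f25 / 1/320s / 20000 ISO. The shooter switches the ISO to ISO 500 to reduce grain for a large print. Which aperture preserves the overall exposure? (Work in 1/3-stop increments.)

f/4

ISO: 20000 → 16000 → 12800 → 10000 → 8000 → 6400 → 5000 → 4000 → 3200 → 2500 → 2000 → 1600 → 1250 → 1000 → 800 → 640 → 500 — 5 1/3 stops lower (darker).
Need 5 1/3 stops brighter from the aperture: f/25 → f/22 → f/20 → f/18 → f/16 → f/14 → f/13 → f/11 → f/10 → f/9 → f/8 → f/7.1 → f/6.3 → f/5.6 → f/5 → f/4.5 → f/4.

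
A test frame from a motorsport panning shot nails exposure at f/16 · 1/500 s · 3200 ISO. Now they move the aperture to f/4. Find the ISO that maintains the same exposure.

ISO 200

Aperture: f/16 → f/11 → f/8 → f/5.6 → f/4 — 4 stops larger aperture (brighter).
Need 4 stops darker from the ISO: 3200 → 1600 → 800 → 400 → 200.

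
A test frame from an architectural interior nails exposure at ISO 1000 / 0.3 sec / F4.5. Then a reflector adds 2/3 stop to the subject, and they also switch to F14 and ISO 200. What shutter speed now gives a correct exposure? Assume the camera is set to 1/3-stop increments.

10 s

Scene light: 2/3 stop brighter.
Aperture: f/4.5 → f/5 → f/5.6 → f/6.3 → f/7.1 → f/8 → f/9 → f/10 → f/11 → f/13 → f/14 — 3 1/3 stops stopped down (darker).
ISO: 1000 → 800 → 640 → 500 → 400 → 320 → 250 → 200 — 2 1/3 stops dropped (darker).
Net so far: 5 stops darker. Shutter speed: 0.3 → 0.4 → 0.5 → 0.6 → 0.8 → 1 → 1.3 → 1.6 → 2 → 2.5 → 3.2 → 4 → 5 → 6 → 8 → 10.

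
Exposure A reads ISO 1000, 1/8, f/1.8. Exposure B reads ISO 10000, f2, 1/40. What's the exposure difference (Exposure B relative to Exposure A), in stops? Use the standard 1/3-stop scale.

2/3 stop brighter

Aperture: f/1.8 → f/2 — 1/3 stop stopped down (darker).
Shutter speed: 1/8 → 1/10 → 1/13 → 1/15 → 1/20 → 1/25 → 1/30 → 1/40 — 2 1/3 stops faster (darker).
ISO: 1000 → 1250 → 1600 → 2000 → 2500 → 3200 → 4000 → 5000 → 6400 → 8000 → 10000 — 3 1/3 stops raised (brighter).
Net: −1/3 −2 1/3 +3 1/3 = +2/3 stops.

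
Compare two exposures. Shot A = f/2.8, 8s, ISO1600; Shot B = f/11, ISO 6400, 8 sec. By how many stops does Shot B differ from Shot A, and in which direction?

2 stops darker

Aperture: f/2.8 → f/4 → f/5.6 → f/8 → f/11 — 4 stops stopped down (darker).
Shutter speed: unchanged.
ISO: 1600 → 3200 → 6400 — 2 stops raised (brighter).
Net: −4 +2 = −2 stops.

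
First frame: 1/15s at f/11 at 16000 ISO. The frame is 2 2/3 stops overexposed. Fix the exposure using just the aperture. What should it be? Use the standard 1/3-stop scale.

Overexposed by 2 2/3 stops → need 2 2/3 stops darker.
Aperture: f/11 → f/13 → f/14 → f/16 → f/18 → f/20 → f/22 → f/25 → f/29.

f/29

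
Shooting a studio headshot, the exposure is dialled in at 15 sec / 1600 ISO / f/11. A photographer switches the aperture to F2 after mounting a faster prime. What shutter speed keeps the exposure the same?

1/2s

Aperture: f/11 → f/8 → f/5.6 → f/4 → f/2.8 → f/2 — 5 stops opened up (brighter).
Need 5 stops darker from the shutter speed: 15 → 8 → 4 → 2 → 1 → 1/2.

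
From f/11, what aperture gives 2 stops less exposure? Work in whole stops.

Aperture: f/11 → f/16 → f/22 — 2 stops narrower (darker).

f/22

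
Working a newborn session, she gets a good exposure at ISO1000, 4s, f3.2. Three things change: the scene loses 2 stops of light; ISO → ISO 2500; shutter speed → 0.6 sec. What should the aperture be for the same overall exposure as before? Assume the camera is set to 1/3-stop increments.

f/1.0

Scene light: 2 stops darker.
ISO: 1000 → 1250 → 1600 → 2000 → 2500 — 1 1/3 stops higher (brighter).
Shutter speed: 4 → 3.2 → 2.5 → 2 → 1.6 → 1.3 → 1 → 0.8 → 0.6 — 2 2/3 stops shorter (darker).
Net so far: 3 1/3 stops darker. Aperture: f/3.2 → f/2.8 → f/2.5 → f/2.2 → f/2 → f/1.8 → f/1.6 → f/1.4 → f/1.2 → f/1.1 → f/1.0.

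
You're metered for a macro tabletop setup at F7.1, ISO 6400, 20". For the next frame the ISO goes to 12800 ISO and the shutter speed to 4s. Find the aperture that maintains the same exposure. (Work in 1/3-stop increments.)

f/4.5

ISO: 6400 → 8000 → 10000 → 12800 — 1 stop higher (brighter).
Shutter speed: 20 → 15 → 13 → 10 → 8 → 6 → 5 → 4 — 2 1/3 stops shorter (darker).
Net change so far: 1 1/3 stops darker. Offset with the aperture: f/7.1 → f/6.3 → f/5.6 → f/5 → f/4.5.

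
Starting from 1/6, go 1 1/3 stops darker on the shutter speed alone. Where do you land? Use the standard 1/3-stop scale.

Shutter speed: 1/6 → 1/8 → 1/10 → 1/13 → 1/15 — 1 1/3 stops shorter (darker).

1/15s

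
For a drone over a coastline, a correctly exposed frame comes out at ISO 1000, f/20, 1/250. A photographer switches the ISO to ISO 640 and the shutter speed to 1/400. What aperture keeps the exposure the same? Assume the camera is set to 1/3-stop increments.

ISO: 1000 → 800 → 640 — 2/3 stop lower (darker).
Shutter speed: 1/250 → 1/320 → 1/400 — 2/3 stop faster (darker).
Net change so far: 1 1/3 stops darker. Offset with the aperture: f/20 → f/18 → f/16 → f/14 → f/13.

f/13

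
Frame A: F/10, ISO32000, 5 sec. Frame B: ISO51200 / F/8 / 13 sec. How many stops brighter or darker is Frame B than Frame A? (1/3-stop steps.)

Aperture: f/10 → f/9 → f/8 — 2/3 stop wider (brighter).
Shutter speed: 5 → 6 → 8 → 10 → 13 — 1 1/3 stops slower (brighter).
ISO: 32000 → 40000 → 51200 — 2/3 stop higher (brighter).
Net: +2/3 +1 1/3 +2/3 = +2 2/3 stops.

2 2/3 stops brighter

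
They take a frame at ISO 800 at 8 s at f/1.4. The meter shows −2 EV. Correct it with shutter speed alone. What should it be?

30 s

Underexposed by 2 stops → need 2 stops brighter.
Shutter speed: 8 → 15 → 30.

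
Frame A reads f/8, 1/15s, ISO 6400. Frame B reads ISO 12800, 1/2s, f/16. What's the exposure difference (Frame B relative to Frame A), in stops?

Aperture: f/8 → f/11 → f/16 — 2 stops narrower (darker).
Shutter speed: 1/15 → 1/8 → 1/4 → 1/2 — 3 stops slower (brighter).
ISO: 6400 → 12800 — 1 stop higher (brighter).
Net: −2 +3 +1 = +2 stops.

2 stops brighter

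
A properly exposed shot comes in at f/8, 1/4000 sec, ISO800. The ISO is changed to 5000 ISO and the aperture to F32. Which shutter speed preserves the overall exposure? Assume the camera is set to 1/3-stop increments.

ISO: 800 → 1000 → 1250 → 1600 → 2000 → 2500 → 3200 → 4000 → 5000 — 2 2/3 stops higher (brighter).
Aperture: f/8 → f/9 → f/10 → f/11 → f/13 → f/14 → f/16 → f/18 → f/20 → f/22 → f/25 → f/29 → f/32 — 4 stops stopped down (darker).
Net change so far: 1 1/3 stops darker. Offset with the shutter speed: 1/4000 → 1/3200 → 1/2500 → 1/2000 → 1/1600.

1/1600s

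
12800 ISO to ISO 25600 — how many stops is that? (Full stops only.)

12800 → 25600 — count the steps: 1 stop.

1 stop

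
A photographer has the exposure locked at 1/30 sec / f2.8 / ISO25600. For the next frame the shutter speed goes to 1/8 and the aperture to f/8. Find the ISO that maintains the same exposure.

ISO 51200

Shutter speed: 1/30 → 1/15 → 1/8 — 2 stops longer (brighter).
Aperture: f/2.8 → f/4 → f/5.6 → f/8 — 3 stops smaller aperture (darker).
Net change so far: 1 stop darker. Offset with the ISO: 25600 → 51200.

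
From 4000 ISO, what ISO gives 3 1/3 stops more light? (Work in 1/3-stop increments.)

ISO 40000

ISO: 4000 → 5000 → 6400 → 8000 → 10000 → 12800 → 16000 → 20000 → 25600 → 32000 → 40000 — 3 1/3 stops higher (brighter).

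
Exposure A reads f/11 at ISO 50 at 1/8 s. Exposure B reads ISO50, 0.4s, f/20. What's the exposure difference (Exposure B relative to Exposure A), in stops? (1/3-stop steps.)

Aperture: f/11 → f/13 → f/14 → f/16 → f/18 → f/20 — 1 2/3 stops stopped down (darker).
Shutter speed: 1/8 → 1/6 → 1/5 → 1/4 → 0.3 → 0.4 — 1 2/3 stops longer (brighter).
ISO: unchanged.
Net: −1 2/3 +1 2/3 = 0 stops.

same exposure (0 stops)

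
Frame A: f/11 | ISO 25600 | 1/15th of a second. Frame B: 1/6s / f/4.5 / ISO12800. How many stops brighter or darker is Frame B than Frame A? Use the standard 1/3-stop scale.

3 stops brighter

Aperture: f/11 → f/10 → f/9 → f/8 → f/7.1 → f/6.3 → f/5.6 → f/5 → f/4.5 — 2 2/3 stops wider (brighter).
Shutter speed: 1/15 → 1/13 → 1/10 → 1/8 → 1/6 — 1 1/3 stops slower (brighter).
ISO: 25600 → 20000 → 16000 → 12800 — 1 stop dropped (darker).
Net: +2 2/3 +1 1/3 −1 = +3 stops.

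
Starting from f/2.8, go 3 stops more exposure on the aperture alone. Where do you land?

Aperture: f/2.8 → f/2 → f/1.4 → f/1.0 — 3 stops opened up (brighter).

f/1.0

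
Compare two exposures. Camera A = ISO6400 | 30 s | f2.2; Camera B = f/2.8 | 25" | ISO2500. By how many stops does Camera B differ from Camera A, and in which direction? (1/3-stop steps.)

2 1/3 stops darker

Aperture: f/2.2 → f/2.5 → f/2.8 — 2/3 stop narrower (darker).
Shutter speed: 30 → 25 — 1/3 stop shorter (darker).
ISO: 6400 → 5000 → 4000 → 3200 → 2500 — 1 1/3 stops dropped (darker).
Net: −2/3 −1/3 −1 1/3 = −2 1/3 stops.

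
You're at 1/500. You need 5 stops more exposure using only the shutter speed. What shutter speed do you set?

Shutter speed: 1/500 → 1/250 → 1/125 → 1/60 → 1/30 → 1/15 — 5 stops longer (brighter).

1/15s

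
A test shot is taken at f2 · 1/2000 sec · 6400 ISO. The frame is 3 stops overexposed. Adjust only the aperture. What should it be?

f/5.6

Overexposed by 3 stops → need 3 stops darker.
Aperture: f/2 → f/2.8 → f/4 → f/5.6.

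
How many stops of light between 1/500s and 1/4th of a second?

7 stops

1/500 → 1/250 → 1/125 → 1/60 → 1/30 → 1/15 → 1/8 → 1/4 — count the steps: 7 stops.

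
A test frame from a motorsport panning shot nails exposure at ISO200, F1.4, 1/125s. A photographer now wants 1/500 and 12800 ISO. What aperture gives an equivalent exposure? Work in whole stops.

Shutter speed: 1/125 → 1/250 → 1/500 — 2 stops shorter (darker).
ISO: 200 → 400 → 800 → 1600 → 3200 → 6400 → 12800 — 6 stops raised (brighter).
Net change so far: 4 stops brighter. Offset with the aperture: f/1.4 → f/2 → f/2.8 → f/4 → f/5.6.

f/5.6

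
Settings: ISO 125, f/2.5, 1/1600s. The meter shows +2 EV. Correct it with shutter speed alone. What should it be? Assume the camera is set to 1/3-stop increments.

Overexposed by 2 stops → need 2 stops darker.
Shutter speed: 1/1600 → 1/2000 → 1/2500 → 1/3200 → 1/4000 → 1/5000 → 1/6400.

1/6400s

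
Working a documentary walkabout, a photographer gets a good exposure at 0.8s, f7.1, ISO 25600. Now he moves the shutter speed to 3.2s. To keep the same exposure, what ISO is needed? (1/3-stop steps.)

ISO 6400

Shutter speed: 0.8 → 1 → 1.3 → 1.6 → 2 → 2.5 → 3.2 — 2 stops longer (brighter).
Need 2 stops darker from the ISO: 25600 → 20000 → 16000 → 12800 → 10000 → 8000 → 6400.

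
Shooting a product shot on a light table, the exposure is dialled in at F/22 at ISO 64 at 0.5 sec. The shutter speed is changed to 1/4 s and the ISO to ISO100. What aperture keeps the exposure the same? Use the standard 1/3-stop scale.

f/20

Shutter speed: 0.5 → 0.4 → 0.3 → 1/4 — 1 stop shorter (darker).
ISO: 64 → 80 → 100 — 2/3 stop raised (brighter).
Net change so far: 1/3 stop darker. Offset with the aperture: f/22 → f/20.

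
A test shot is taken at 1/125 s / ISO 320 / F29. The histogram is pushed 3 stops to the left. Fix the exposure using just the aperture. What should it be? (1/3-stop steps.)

f/10

Underexposed by 3 stops → need 3 stops brighter.
Aperture: f/29 → f/25 → f/22 → f/20 → f/18 → f/16 → f/14 → f/13 → f/11 → f/10.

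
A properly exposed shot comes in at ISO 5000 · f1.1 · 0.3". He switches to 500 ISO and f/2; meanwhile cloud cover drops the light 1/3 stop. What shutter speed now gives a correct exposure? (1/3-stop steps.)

Scene light: 1/3 stop darker.
ISO: 5000 → 4000 → 3200 → 2500 → 2000 → 1600 → 1250 → 1000 → 800 → 640 → 500 — 3 1/3 stops lower (darker).
Aperture: f/1.1 → f/1.2 → f/1.4 → f/1.6 → f/1.8 → f/2 — 1 2/3 stops smaller aperture (darker).
Net so far: 5 1/3 stops darker. Shutter speed: 0.3 → 0.4 → 0.5 → 0.6 → 0.8 → 1 → 1.3 → 1.6 → 2 → 2.5 → 3.2 → 4 → 5 → 6 → 8 → 10 → 13.

13 s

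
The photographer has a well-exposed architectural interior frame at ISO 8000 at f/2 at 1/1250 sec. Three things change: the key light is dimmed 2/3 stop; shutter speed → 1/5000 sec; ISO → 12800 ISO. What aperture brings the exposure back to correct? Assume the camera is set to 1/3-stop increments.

f/1.0

Scene light: 2/3 stop darker.
Shutter speed: 1/1250 → 1/1600 → 1/2000 → 1/2500 → 1/3200 → 1/4000 → 1/5000 — 2 stops faster (darker).
ISO: 8000 → 10000 → 12800 — 2/3 stop higher (brighter).
Net so far: 2 stops darker. Aperture: f/2 → f/1.8 → f/1.6 → f/1.4 → f/1.2 → f/1.1 → f/1.0.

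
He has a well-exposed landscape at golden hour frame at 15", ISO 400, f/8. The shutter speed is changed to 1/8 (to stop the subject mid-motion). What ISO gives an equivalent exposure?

ISO 51200

Shutter speed: 15 → 8 → 4 → 2 → 1 → 1/2 → 1/4 → 1/8 — 7 stops faster (darker).
Need 7 stops brighter from the ISO: 400 → 800 → 1600 → 3200 → 6400 → 12800 → 25600 → 51200.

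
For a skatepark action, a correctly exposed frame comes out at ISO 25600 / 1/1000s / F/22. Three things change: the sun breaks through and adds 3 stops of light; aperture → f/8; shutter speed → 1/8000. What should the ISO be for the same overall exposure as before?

Scene light: 3 stops brighter.
Aperture: f/22 → f/16 → f/11 → f/8 — 3 stops larger aperture (brighter).
Shutter speed: 1/1000 → 1/2000 → 1/4000 → 1/8000 — 3 stops shorter (darker).
Net so far: 3 stops brighter. ISO: 25600 → 12800 → 6400 → 3200.

ISO 3200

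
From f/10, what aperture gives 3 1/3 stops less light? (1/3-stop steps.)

f/32

Aperture: f/10 → f/11 → f/13 → f/14 → f/16 → f/18 → f/20 → f/22 → f/25 → f/29 → f/32 — 3 1/3 stops smaller aperture (darker).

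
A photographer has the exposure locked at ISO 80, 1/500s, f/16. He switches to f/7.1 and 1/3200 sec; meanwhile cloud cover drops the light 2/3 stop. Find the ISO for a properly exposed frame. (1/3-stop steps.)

ISO 160

Scene light: 2/3 stop darker.
Aperture: f/16 → f/14 → f/13 → f/11 → f/10 → f/9 → f/8 → f/7.1 — 2 1/3 stops opened up (brighter).
Shutter speed: 1/500 → 1/640 → 1/800 → 1/1000 → 1/1250 → 1/1600 → 1/2000 → 1/2500 → 1/3200 — 2 2/3 stops shorter (darker).
Net so far: 1 stop darker. ISO: 80 → 100 → 125 → 160.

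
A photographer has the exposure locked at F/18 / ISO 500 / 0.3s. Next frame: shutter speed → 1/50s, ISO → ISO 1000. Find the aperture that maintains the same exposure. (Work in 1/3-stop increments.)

f/6.3

Shutter speed: 0.3 → 1/4 → 1/5 → 1/6 → 1/8 → 1/10 → 1/13 → 1/15 → 1/20 → 1/25 → 1/30 → 1/40 → 1/50 — 4 stops shorter (darker).
ISO: 500 → 640 → 800 → 1000 — 1 stop raised (brighter).
Net change so far: 3 stops darker. Offset with the aperture: f/18 → f/16 → f/14 → f/13 → f/11 → f/10 → f/9 → f/8 → f/7.1 → f/6.3.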